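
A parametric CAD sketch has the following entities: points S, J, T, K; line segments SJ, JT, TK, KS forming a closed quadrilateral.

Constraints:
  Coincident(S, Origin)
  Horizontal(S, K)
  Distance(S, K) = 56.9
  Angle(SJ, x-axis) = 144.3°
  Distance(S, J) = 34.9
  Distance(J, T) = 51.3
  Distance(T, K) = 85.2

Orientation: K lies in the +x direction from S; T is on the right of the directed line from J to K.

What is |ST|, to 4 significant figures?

38.06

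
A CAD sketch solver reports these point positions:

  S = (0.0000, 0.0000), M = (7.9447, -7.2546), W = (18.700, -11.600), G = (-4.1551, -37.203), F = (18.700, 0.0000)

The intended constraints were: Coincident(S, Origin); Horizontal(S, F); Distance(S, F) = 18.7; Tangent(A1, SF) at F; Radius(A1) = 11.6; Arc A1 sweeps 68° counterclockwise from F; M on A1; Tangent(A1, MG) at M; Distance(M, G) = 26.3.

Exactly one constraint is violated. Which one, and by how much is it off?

Distance(M, G) = 26.3 — off by 6.00.

S = (0.00, 0.00) ✓; S.y = 0.00, F.y = 0.00 ✓; |SF| = 18.70 ✓; ∠(WF, FS) = 90.00° ✓; |WF| = 11.60 ✓; bearing(W→M) − bearing(W→F) = 68.00° ✓; |WM| = 11.60 ✓; ∠(WM, MG) = 90.00° ✓; |MG| = 32.30 ✗.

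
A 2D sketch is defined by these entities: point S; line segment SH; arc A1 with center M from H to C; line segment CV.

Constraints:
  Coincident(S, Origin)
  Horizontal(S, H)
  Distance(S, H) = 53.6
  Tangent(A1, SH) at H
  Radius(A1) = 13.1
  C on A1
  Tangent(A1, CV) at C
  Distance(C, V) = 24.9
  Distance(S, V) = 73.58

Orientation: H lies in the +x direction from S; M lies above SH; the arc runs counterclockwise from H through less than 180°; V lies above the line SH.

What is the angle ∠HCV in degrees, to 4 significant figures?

129.5°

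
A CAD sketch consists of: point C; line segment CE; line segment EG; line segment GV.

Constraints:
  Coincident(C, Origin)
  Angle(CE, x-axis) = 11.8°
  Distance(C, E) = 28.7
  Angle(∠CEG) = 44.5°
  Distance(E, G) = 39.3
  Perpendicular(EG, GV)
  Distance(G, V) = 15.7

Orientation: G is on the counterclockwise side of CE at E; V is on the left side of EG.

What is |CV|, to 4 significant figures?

19.34

C is at the origin; CE runs at 11.8° with length 28.7, so E = 28.7·(cos 11.8°, sin 11.8°) = (28.09, 5.869). ∠CEG = 44.5°, so EG runs at 11.8° + (180° − 44.5°) = 147.3° from the x-axis; with |EG| = 39.3, G = E + 39.3·(cos 147.3°, sin 147.3°) = (-4.978, 27.10). EG is perpendicular to GV; with |GV| = 15.7 on the left of EG, V = G + 15.7·(-0.5402, -0.8415) = (-13.46, 13.89). Then |CV| = |V − C| = 19.34.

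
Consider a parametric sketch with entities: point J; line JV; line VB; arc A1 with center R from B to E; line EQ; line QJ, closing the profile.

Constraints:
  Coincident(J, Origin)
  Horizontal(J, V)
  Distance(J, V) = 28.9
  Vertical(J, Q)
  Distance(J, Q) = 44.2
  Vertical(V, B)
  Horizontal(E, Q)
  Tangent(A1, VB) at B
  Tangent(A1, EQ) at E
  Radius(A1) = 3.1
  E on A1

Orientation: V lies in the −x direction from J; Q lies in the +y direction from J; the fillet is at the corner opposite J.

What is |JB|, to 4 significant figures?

50.24

J is at the origin; J and V share the same y with |JV| = 28.9 and V on the −x side, so V = (-28.90, 0.000). J and Q share the same x with |JQ| = 44.2 and Q on the +y side, so Q = (0.000, 44.20). The virtual corner opposite J is at (-28.90, 44.20). Since A1 is tangent to VB there, RB ⟂ VB and since A1 is tangent to EQ there, RE ⟂ EQ, with radius 3.1, so the center R sits 3.1 in from both sides at R = (-25.80, 41.10). That places the tangent points at B = (-28.90, 41.10) on VB and E = (-25.80, 44.20) on EQ. Then |JB| = |B − J| = 50.24.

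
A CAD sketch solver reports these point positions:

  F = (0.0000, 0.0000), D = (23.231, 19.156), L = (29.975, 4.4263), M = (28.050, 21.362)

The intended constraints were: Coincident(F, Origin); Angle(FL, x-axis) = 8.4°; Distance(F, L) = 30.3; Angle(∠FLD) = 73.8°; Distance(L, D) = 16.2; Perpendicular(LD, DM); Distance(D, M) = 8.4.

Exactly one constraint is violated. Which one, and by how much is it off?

Distance(D, M) = 8.4 — off by 3.10.

F = (0.00, 0.00) ✓; FL at 8.400° ✓; |FL| = 30.30 ✓; ∠FLD = 73.80° ✓; |LD| = 16.20 ✓; ∠(LD, DM) = 90.00° ✓; |DM| = 5.300 ✗.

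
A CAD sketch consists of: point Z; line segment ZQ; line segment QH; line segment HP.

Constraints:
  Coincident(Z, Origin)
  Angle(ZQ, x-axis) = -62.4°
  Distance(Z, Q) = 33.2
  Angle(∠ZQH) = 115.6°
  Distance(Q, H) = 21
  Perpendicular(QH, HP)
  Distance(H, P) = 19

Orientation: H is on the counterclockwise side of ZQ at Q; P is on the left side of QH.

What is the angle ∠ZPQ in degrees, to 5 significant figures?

59.337°

Z is at the origin; ZQ runs at -62.4° with length 33.2, so Q = 33.2·(cos -62.4°, sin -62.4°) = (15.381, -29.422). ∠ZQH = 115.6°, so QH runs at -62.4° + (180° − 115.6°) = 2.0000° from the x-axis; with |QH| = 21.0, H = Q + 21.0·(cos 2.0000°, sin 2.0000°) = (36.369, -28.689). QH is perpendicular to HP; with |HP| = 19.0 on the left of QH, P = H + 19.0·(-0.034899, 0.99939) = (35.706, -9.7006). Then cos ∠ZPQ = PZ·PQ / (|PZ||PQ|), giving 59.337°.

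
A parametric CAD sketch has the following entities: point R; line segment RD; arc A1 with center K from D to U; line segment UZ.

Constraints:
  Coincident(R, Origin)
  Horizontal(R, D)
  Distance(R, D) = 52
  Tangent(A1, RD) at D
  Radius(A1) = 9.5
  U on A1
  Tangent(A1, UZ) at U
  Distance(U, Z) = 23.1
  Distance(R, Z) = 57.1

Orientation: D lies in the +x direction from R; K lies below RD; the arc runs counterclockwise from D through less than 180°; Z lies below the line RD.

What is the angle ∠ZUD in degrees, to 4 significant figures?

130.7°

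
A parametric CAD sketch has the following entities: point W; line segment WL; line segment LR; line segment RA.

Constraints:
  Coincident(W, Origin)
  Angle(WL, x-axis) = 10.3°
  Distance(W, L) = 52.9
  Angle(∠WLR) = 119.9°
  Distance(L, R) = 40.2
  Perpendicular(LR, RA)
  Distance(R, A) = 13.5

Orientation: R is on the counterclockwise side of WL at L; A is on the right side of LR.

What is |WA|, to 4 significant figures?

89.19

W is at the origin; WL runs at 10.3° with length 52.9, so L = 52.9·(cos 10.3°, sin 10.3°) = (52.05, 9.459). ∠WLR = 119.9°, so LR runs at 10.3° + (180° − 119.9°) = 70.40° from the x-axis; with |LR| = 40.2, R = L + 40.2·(cos 70.40°, sin 70.40°) = (65.53, 47.33). LR ⟂ RA; with |RA| = 13.5 on the right of LR, A = R + 13.5·(0.9421, -0.3355) = (78.25, 42.80). Then |WA| = |A − W| = 89.19.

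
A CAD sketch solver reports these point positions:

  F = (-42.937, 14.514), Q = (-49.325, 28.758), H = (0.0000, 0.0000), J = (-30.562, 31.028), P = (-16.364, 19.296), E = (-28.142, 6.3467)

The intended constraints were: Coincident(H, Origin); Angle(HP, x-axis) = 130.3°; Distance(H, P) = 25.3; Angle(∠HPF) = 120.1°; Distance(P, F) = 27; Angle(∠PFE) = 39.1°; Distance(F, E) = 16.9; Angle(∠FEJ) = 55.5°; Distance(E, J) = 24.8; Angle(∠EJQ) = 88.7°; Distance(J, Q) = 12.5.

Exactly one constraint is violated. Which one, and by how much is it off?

Distance(J, Q) = 12.5 — off by 6.40.

H = (0.00, 0.00) ✓; HP at 130.3° ✓; |HP| = 25.30 ✓; ∠HPF = 120.1° ✓; |PF| = 27.00 ✓; ∠PFE = 39.10° ✓; |FE| = 16.90 ✓; ∠FEJ = 55.50° ✓; |EJ| = 24.80 ✓; ∠EJQ = 88.70° ✓; |JQ| = 18.90 ✗.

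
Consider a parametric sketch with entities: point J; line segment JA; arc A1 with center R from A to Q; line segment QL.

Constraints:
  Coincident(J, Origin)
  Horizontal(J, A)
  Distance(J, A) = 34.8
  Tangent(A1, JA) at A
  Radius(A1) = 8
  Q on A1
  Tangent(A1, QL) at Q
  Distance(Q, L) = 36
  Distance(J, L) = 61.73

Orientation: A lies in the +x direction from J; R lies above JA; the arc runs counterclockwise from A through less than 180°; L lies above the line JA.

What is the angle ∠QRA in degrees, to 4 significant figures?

88.97°

Checks: |RQ| = 8.000 ✓; ∠(RQ, QL) = 90.00° ✓; |QL| = 36.00 ✓; |JL| = 61.73 ✓.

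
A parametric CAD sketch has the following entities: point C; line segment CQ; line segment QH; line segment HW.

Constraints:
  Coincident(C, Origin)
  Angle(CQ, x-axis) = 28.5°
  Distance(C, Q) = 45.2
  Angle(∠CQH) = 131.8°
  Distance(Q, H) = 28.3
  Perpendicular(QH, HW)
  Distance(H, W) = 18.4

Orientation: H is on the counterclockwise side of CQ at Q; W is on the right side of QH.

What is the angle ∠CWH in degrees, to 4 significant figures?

48.28°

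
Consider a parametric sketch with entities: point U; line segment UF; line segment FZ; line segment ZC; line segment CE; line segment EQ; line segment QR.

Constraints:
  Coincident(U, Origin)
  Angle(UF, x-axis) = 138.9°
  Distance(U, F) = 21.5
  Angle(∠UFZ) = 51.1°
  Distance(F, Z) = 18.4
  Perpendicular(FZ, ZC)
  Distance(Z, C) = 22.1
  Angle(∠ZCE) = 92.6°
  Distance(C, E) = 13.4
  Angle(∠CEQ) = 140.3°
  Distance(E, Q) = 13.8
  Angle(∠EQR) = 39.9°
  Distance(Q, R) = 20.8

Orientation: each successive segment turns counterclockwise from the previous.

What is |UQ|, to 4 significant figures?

19.64

U is at the origin; UF runs at 138.9° with length 21.5, so F = (-16.20, 14.13). ∠UFZ = 51.1° gives FZ at -92.20° from the x-axis; with |FZ| = 18.4, Z = (-16.91, -4.253). The perpendicularity gives ZC at right angles to FZ, so ZC runs at -2.200°; with |ZC| = 22.1, C = (5.176, -5.101). ∠ZCE = 92.6° gives CE at 85.20° from the x-axis; with |CE| = 13.4, E = (6.297, 8.252). ∠CEQ = 140.3° gives EQ at 124.9° from the x-axis; with |EQ| = 13.8, Q = (-1.599, 19.57). Then |UQ| = |Q − U| = 19.64.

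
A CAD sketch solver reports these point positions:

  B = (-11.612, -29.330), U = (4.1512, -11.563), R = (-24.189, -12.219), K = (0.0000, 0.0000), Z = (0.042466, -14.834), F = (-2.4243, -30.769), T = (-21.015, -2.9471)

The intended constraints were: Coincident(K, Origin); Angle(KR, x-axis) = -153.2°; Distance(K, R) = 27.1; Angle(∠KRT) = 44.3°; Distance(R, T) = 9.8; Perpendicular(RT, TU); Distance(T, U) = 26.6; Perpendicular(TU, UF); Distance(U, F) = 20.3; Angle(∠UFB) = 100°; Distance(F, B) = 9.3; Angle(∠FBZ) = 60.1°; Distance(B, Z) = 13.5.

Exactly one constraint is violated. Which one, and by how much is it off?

Distance(B, Z) = 13.5 — off by 5.10.

K = (0.00, 0.00) ✓; KR at -153.2° ✓; |KR| = 27.10 ✓; ∠KRT = 44.30° ✓; |RT| = 9.800 ✓; ∠(RT, TU) = 90.00° ✓; |TU| = 26.60 ✓; ∠(TU, UF) = 90.00° ✓; |UF| = 20.30 ✓; ∠UFB = 100.0° ✓; |FB| = 9.300 ✓; ∠FBZ = 60.10° ✓; |BZ| = 18.60 ✗.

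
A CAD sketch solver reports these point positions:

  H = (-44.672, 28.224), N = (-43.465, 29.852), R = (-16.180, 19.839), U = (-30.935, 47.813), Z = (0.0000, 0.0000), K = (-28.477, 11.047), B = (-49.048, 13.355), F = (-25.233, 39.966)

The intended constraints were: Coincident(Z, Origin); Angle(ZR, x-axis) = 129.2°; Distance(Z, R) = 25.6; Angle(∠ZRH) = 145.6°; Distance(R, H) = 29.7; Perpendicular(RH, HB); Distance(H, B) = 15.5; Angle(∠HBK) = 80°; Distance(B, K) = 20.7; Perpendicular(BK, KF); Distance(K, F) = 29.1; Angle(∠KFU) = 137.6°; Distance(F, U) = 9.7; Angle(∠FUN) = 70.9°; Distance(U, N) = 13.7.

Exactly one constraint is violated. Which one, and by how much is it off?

Distance(U, N) = 13.7 — off by 8.20.

Z = (0.00, 0.00) ✓; ZR at 129.2° ✓; |ZR| = 25.60 ✓; ∠ZRH = 145.6° ✓; |RH| = 29.70 ✓; ∠(RH, HB) = 90.00° ✓; |HB| = 15.50 ✓; ∠HBK = 80.00° ✓; |BK| = 20.70 ✓; ∠(BK, KF) = 90.00° ✓; |KF| = 29.10 ✓; ∠KFU = 137.6° ✓; |FU| = 9.700 ✓; ∠FUN = 70.90° ✓; |UN| = 21.90 ✗.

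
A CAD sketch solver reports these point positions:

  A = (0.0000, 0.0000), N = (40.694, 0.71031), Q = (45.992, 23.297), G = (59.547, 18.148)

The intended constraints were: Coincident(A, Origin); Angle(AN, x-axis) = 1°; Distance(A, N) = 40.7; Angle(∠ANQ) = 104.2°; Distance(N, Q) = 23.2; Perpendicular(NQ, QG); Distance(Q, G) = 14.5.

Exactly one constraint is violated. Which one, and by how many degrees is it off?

Perpendicular(NQ, QG) — off by 7.60°.

A = (0.00, 0.00) ✓; AN at 1.000° ✓; |AN| = 40.70 ✓; ∠ANQ = 104.2° ✓; |NQ| = 23.20 ✓; ∠(NQ, QG) = 97.60° ✗; |QG| = 14.50 ✓.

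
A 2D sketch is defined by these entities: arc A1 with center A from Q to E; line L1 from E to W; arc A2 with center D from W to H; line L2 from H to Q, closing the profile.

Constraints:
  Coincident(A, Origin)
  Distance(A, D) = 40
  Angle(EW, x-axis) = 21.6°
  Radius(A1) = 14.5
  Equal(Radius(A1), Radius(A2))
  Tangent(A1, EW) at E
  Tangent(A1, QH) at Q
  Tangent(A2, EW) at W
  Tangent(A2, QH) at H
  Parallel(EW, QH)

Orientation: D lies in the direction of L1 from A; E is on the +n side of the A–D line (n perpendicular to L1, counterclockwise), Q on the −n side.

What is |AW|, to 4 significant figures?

42.55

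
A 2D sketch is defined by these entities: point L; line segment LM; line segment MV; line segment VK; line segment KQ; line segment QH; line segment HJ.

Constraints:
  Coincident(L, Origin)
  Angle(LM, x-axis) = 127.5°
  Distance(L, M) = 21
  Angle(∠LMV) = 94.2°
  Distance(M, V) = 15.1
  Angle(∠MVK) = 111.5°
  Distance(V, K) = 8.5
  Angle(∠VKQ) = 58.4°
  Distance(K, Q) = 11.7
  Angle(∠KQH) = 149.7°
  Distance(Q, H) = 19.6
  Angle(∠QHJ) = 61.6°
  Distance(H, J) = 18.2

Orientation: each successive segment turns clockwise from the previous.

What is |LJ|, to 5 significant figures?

35.875

∠KQH = 149.7° gives QH at -178.70° from the x-axis; with |QH| = 19.6, H = (-23.483, 16.298). ∠QHJ = 61.6° gives HJ at 62.900° from the x-axis; with |HJ| = 18.2, J = (-15.192, 32.500). Then |LJ| = |J − L| = 35.875.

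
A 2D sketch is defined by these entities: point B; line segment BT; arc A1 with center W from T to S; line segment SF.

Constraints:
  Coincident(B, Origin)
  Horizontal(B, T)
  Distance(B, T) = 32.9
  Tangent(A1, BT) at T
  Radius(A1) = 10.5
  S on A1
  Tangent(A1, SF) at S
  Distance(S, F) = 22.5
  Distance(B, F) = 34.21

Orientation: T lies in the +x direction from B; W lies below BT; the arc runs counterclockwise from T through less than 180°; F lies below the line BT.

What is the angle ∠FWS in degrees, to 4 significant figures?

64.98°

Checks: |WS| = 10.50 ✓; ∠(WS, SF) = 90.00° ✓; |SF| = 22.50 ✓; |BF| = 34.21 ✓.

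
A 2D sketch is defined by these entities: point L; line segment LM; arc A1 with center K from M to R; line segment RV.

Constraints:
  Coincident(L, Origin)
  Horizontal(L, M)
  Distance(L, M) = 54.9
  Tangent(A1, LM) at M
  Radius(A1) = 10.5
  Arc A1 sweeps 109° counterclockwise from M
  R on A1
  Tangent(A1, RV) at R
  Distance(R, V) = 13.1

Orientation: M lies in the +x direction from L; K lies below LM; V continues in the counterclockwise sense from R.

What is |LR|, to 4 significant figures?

47.08

L is at the origin; L and M share the same y with |LM| = 54.9 and M on the +x side, so M = (54.90, 0.000). The tangent condition forces KM to be normal to LM, so K = M + (0, -10.5) = (54.90, -10.50). On A1, M sits at bearing 90° from K; a 109° counterclockwise sweep puts R at bearing 199°, so R = K + 10.5·(cos 199°, sin 199°) = (44.97, -13.92). Then |LR| = |R − L| = 47.08.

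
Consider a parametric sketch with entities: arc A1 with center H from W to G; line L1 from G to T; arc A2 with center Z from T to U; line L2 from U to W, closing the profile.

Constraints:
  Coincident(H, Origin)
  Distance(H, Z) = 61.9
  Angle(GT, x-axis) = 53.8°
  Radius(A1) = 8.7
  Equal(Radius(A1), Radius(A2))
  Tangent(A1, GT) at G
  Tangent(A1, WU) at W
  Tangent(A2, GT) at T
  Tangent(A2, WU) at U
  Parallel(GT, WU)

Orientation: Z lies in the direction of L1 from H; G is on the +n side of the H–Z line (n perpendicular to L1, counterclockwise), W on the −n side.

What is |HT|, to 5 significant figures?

62.508

The slot axis is L1's direction at 53.8°, so u = (cos 53.8°, sin 53.8°) = (0.59061, 0.80696) and n = (−sin 53.8°, cos 53.8°) = (-0.80696, 0.59061). H is at the origin and Z lies 61.9 along u from H, so Z = 61.9·u = (36.558, 49.951). Tangency of A1 to both parallel lines with radius 8.7 puts G and W at H ± 8.7·n: G = (-7.0206, 5.1383), W = (7.0206, -5.1383). Equal radii place T and U the same way about Z: T = Z + 8.7·n = (29.538, 55.089), U = Z − 8.7·n = (43.579, 44.813). Then |HT| = |T − H| = 62.508.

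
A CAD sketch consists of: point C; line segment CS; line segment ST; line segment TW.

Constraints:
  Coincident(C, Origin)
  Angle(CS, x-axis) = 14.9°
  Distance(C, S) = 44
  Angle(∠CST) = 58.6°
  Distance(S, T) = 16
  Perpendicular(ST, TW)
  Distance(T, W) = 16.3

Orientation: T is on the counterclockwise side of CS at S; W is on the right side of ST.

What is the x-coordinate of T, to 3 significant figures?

31.0

C is at the origin; CS runs at 14.9° with length 44.0, so S = 44.0·(cos 14.9°, sin 14.9°) = (42.5, 11.3). ∠CST = 58.6°, so ST runs at 14.9° + (180° − 58.6°) = 136° from the x-axis; with |ST| = 16.0, T = S + 16.0·(cos 136°, sin 136°) = (31.0, 22.4). So T.x = 31.0.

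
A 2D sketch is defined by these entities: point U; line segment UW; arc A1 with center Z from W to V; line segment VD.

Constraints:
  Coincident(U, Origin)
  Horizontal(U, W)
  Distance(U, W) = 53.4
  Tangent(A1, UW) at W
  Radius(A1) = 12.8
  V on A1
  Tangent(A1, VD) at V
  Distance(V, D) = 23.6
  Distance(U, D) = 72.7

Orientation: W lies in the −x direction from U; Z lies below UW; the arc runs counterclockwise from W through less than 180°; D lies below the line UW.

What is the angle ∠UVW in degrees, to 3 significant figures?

37.3°

Checks: |UW| = 53.40 ✓; |ZV| = 12.80 ✓; ∠(ZV, VD) = 90.00° ✓; |VD| = 23.60 ✓; |UD| = 72.70 ✓.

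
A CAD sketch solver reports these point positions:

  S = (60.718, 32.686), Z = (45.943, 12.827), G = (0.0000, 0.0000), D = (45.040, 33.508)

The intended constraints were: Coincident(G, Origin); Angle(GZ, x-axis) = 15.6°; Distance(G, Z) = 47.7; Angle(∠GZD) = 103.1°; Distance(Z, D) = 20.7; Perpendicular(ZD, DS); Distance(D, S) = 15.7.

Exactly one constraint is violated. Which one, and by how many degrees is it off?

Perpendicular(ZD, DS) — off by 5.50°.

G = (0.00, 0.00) ✓; GZ at 15.60° ✓; |GZ| = 47.70 ✓; ∠GZD = 103.1° ✓; |ZD| = 20.70 ✓; ∠(ZD, DS) = 95.50° ✗; |DS| = 15.70 ✓.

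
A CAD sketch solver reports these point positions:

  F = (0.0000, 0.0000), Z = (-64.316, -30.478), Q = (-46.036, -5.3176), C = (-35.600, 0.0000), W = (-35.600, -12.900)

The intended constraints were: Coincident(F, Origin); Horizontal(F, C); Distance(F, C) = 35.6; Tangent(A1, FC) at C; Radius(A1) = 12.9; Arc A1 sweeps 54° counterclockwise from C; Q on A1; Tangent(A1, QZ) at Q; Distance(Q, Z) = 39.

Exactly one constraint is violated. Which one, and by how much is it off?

Distance(Q, Z) = 39 — off by 7.90.

F = (0.00, 0.00) ✓; F.y = 0.00, C.y = 0.00 ✓; |FC| = 35.60 ✓; ∠(WC, CF) = 90.00° ✓; |WC| = 12.90 ✓; bearing(W→Q) − bearing(W→C) = 54.00° ✓; |WQ| = 12.90 ✓; ∠(WQ, QZ) = 90.00° ✓; |QZ| = 31.10 ✗.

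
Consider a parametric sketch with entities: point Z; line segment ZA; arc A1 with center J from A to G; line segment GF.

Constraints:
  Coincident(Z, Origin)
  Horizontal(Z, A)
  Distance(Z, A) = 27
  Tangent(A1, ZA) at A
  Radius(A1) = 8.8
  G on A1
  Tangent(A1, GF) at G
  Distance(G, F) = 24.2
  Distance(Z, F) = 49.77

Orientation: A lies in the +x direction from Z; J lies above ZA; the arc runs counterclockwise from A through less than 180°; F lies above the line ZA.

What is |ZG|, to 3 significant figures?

36.6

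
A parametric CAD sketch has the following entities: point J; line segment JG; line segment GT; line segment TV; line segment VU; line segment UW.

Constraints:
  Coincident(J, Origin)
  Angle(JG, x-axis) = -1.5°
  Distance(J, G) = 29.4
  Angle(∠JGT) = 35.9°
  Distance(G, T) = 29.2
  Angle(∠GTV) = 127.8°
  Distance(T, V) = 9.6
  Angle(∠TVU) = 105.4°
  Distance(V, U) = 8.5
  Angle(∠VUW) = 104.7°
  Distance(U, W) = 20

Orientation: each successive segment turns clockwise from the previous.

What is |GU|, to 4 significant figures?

33.27

∠GTV = 127.8° gives TV at 162.2° from the x-axis; with |TV| = 9.6, V = (-3.844, -14.33). ∠TVU = 105.4° gives VU at 87.60° from the x-axis; with |VU| = 8.5, U = (-3.488, -5.839). Then |GU| = |U − G| = 33.27.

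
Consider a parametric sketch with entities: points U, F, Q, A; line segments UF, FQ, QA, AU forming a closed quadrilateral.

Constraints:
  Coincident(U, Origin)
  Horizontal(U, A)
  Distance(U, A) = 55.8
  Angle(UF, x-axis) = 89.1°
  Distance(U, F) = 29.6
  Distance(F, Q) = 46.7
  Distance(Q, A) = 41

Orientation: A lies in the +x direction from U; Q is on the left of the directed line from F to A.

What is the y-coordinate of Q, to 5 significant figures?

39.819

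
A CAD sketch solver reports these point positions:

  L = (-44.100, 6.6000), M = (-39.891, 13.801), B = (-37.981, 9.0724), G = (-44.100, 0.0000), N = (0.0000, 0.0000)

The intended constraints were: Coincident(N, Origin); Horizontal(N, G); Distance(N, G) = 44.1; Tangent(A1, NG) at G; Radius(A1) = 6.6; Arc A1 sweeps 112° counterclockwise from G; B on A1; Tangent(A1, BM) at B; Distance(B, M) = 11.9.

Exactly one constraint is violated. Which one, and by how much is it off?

Distance(B, M) = 11.9 — off by 6.80.

N = (0.00, 0.00) ✓; N.y = 0.00, G.y = 0.00 ✓; |NG| = 44.10 ✓; ∠(LG, GN) = 90.00° ✓; |LG| = 6.600 ✓; bearing(L→B) − bearing(L→G) = 112.0° ✓; |LB| = 6.600 ✓; ∠(LB, BM) = 90.01° ✓; |BM| = 5.100 ✗.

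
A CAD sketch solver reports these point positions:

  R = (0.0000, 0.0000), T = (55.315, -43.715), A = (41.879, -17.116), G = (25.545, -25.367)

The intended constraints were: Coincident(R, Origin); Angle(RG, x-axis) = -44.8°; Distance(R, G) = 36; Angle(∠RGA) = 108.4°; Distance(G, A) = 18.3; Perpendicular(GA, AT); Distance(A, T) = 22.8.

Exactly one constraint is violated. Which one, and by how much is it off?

Distance(A, T) = 22.8 — off by 7.00.

R = (0.00, 0.00) ✓; RG at -44.80° ✓; |RG| = 36.00 ✓; ∠RGA = 108.4° ✓; |GA| = 18.30 ✓; ∠(GA, AT) = 90.00° ✓; |AT| = 29.80 ✗.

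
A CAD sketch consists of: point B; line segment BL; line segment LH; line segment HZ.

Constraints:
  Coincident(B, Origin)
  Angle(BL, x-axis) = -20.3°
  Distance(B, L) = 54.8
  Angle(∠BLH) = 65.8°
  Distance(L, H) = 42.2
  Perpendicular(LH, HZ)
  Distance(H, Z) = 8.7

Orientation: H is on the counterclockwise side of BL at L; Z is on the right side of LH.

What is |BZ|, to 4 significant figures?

61.91

∠BLH = 65.8°, so LH runs at -20.3° + (180° − 65.8°) = 93.90° from the x-axis; with |LH| = 42.2, H = L + 42.2·(cos 93.90°, sin 93.90°) = (48.53, 23.09). LH ⟂ HZ; with |HZ| = 8.7 on the right of LH, Z = H + 8.7·(0.9977, 0.06802) = (57.21, 23.68). Then |BZ| = |Z − B| = 61.91.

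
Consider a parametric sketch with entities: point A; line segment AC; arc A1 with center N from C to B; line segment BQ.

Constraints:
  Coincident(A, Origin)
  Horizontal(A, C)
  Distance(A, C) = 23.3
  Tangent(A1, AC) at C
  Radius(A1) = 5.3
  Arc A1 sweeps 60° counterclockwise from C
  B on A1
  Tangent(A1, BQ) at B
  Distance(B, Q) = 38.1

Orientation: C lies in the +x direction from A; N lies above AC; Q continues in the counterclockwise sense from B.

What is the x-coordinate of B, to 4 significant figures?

27.89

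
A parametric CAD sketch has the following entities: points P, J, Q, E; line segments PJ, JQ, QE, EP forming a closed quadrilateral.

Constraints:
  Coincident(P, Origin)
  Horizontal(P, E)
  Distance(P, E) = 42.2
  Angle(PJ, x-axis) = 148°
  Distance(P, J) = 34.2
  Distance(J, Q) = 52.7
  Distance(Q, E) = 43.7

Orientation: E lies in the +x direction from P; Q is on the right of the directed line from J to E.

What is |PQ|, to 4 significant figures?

22.89

P is at the origin; P and E share the same y with |PE| = 42.2 and E in +x, so E = (42.2, 0). PJ runs at 148.0° with |PJ| = 34.2, so J = (-29.00, 18.12). Q is determined by |JQ| = 52.7 and |QE| = 43.7 together: it lies at the intersection of circle(J, 52.7) and circle(E, 43.7). With |JE| = 73.47, the foot of the radical line on JE is 42.64 from J and the perpendicular offset is √(52.7² − 42.64²) = 30.97. Taking the right-of-JE solution: Q = (4.681, -22.41).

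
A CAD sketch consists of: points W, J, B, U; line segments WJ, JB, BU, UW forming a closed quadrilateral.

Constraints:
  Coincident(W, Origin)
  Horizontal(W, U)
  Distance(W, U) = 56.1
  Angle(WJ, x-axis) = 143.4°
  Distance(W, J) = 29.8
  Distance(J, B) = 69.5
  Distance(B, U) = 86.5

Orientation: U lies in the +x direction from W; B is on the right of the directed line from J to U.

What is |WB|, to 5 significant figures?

52.816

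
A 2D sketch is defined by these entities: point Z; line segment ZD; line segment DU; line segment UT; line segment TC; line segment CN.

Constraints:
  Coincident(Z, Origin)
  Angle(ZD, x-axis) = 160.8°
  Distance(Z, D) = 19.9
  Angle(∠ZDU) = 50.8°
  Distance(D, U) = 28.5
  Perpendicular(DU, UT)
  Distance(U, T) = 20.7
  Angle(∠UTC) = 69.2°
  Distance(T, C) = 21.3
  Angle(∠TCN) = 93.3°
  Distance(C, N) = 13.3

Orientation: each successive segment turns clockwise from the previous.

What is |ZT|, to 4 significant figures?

16.77

Z is at the origin; ZD runs at 160.8° with length 19.9, so D = (-18.79, 6.544). ∠ZDU = 50.8° gives DU at 31.60° from the x-axis; with |DU| = 28.5, U = (5.481, 21.48). DU is perpendicular to UT, so UT runs at -58.40°; with |UT| = 20.7, T = (16.33, 3.847). Then |ZT| = |T − Z| = 16.77.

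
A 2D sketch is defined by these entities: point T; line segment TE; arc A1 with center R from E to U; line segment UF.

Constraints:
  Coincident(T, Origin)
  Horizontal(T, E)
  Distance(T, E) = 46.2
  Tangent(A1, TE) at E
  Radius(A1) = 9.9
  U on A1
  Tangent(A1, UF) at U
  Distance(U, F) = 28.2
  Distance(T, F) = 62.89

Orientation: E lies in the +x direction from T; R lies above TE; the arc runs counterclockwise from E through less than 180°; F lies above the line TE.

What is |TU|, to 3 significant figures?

57.1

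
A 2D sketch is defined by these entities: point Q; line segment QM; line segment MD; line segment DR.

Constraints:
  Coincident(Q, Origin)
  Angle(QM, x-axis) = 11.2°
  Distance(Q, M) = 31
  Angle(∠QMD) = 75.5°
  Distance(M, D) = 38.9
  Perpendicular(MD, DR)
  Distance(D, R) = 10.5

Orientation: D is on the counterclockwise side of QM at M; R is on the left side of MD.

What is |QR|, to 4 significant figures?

36.75

∠QMD = 75.5°, so MD runs at 11.2° + (180° − 75.5°) = 115.7° from the x-axis; with |MD| = 38.9, D = M + 38.9·(cos 115.7°, sin 115.7°) = (13.54, 41.07). MD ⟂ DR; with |DR| = 10.5 on the left of MD, R = D + 10.5·(-0.9011, -0.4337) = (4.079, 36.52). Then |QR| = |R − Q| = 36.75.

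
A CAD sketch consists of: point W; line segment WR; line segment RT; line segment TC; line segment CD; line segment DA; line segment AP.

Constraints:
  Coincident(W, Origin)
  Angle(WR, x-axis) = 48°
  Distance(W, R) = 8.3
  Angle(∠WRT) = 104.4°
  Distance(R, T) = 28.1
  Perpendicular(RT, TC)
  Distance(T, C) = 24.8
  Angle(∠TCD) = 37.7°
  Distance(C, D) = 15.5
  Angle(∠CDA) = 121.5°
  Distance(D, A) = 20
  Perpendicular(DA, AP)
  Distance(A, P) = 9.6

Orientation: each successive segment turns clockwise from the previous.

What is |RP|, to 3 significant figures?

34.8

W is at the origin; WR runs at 48.0° with length 8.3, so R = (5.55, 6.17). ∠WRT = 104.4° gives RT at -27.6° from the x-axis; with |RT| = 28.1, T = (30.5, -6.85). RT ⟂ TC, so TC runs at -118°; with |TC| = 24.8, C = (19.0, -28.8). ∠TCD = 37.7° gives CD at 100° from the x-axis; with |CD| = 15.5, D = (16.2, -13.6). ∠CDA = 121.5° gives DA at 41.6° from the x-axis; with |DA| = 20.0, A = (31.2, -0.290). DA ⟂ AP, so AP runs at -48.4°; with |AP| = 9.6, P = (37.6, -7.47). Then |RP| = |P − R| = 34.8.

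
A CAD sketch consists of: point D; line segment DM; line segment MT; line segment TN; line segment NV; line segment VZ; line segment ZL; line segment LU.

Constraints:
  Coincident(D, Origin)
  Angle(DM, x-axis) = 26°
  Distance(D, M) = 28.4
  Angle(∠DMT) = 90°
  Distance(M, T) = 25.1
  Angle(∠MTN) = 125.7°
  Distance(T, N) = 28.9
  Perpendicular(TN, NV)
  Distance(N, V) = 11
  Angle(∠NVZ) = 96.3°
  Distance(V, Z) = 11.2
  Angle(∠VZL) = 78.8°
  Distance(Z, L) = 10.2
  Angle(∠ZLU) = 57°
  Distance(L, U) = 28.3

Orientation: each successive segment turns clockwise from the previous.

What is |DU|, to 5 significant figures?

36.962

∠VZL = 78.8° gives ZL at -33.200° from the x-axis; with |ZL| = 10.2, L = (25.873, -25.542). ∠ZLU = 57.0° gives LU at -156.20° from the x-axis; with |LU| = 28.3, U = (-0.020302, -36.962). Then |DU| = |U − D| = 36.962.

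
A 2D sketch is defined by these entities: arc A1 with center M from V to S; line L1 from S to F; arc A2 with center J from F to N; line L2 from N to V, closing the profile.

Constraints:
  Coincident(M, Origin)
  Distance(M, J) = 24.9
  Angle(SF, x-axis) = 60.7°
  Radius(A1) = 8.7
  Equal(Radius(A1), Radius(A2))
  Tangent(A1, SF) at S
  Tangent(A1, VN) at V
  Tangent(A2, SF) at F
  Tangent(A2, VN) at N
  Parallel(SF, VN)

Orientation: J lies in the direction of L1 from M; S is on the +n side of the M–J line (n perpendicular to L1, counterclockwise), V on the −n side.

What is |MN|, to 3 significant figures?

26.4

Tangency of A1 to both parallel lines with radius 8.7 puts S and V at M ± 8.7·n: S = (-7.59, 4.26), V = (7.59, -4.26). Equal radii place F and N the same way about J: F = J + 8.7·n = (4.60, 26.0), N = J − 8.7·n = (19.8, 17.5). Then |MN| = |N − M| = 26.4.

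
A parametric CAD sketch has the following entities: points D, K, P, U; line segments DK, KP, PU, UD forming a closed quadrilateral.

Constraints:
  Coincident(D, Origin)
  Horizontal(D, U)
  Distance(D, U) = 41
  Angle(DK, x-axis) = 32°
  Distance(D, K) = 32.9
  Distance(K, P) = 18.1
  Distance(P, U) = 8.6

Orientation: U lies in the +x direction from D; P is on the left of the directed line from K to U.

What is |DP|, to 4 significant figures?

44.26

Checks: |KP| = 18.10 ✓; |PU| = 8.600 ✓.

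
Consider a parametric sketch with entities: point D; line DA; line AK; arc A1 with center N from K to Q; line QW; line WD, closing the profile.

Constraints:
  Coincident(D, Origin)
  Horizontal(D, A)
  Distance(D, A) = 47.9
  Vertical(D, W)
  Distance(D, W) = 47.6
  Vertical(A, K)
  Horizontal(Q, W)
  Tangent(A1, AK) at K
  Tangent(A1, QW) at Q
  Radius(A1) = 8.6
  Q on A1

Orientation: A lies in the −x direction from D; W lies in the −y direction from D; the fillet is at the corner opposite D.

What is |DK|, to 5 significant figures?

61.769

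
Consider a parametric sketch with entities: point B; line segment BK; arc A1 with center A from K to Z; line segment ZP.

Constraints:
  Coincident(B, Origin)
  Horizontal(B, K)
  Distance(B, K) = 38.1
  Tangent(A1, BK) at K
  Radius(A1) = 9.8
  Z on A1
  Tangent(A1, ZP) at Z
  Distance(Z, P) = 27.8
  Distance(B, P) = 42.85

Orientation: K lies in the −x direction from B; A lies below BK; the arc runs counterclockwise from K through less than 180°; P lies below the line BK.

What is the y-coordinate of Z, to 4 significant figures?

-17.12

B is at the origin; B and K share the same y with |BK| = 38.1 and K on the −x side, so K = (-38.10, 0.000). Since A1 is tangent to BK there, AK ⟂ BK, so A = K + (0, -9.8) = (-38.10, -9.800). Since AZ ⟂ ZP (tangency), |AP| = √(9.8² + 27.8²) = 29.48 regardless of where Z sits on A1. So P lies on both circle(B, 42.85) and circle(A, 29.48); the below-BK intersection is P = (-23.85, -35.60). Z is the foot of the tangent from P: Z = (-44.61, -17.12).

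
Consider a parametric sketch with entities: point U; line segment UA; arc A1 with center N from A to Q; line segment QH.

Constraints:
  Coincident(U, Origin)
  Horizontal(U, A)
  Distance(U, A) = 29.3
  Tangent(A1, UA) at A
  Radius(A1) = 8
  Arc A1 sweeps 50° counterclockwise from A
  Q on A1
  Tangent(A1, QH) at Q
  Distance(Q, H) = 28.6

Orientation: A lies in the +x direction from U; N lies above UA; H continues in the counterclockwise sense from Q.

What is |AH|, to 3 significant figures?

34.8

On A1, A sits at bearing -90° from N; a 50° counterclockwise sweep puts Q at bearing -40°, so Q = N + 8.0·(cos -40°, sin -40°) = (35.4, 2.86). The tangent condition forces NQ to be normal to QH, so QH runs along (−sin -40°, cos -40°); with |QH| = 28.6, H = (53.8, 24.8). Then |AH| = |H − A| = 34.8.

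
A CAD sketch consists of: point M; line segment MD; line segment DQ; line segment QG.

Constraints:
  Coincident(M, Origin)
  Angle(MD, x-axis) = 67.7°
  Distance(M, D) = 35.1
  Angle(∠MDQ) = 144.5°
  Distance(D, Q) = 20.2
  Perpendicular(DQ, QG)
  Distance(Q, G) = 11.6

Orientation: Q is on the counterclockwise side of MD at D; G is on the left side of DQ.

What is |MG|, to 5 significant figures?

49.560

M is at the origin; MD runs at 67.7° with length 35.1, so D = 35.1·(cos 67.7°, sin 67.7°) = (13.319, 32.475). ∠MDQ = 144.5°, so DQ runs at 67.7° + (180° − 144.5°) = 103.20° from the x-axis; with |DQ| = 20.2, Q = D + 20.2·(cos 103.20°, sin 103.20°) = (8.7062, 52.141). The perpendicularity gives QG at right angles to DQ; with |QG| = 11.6 on the left of DQ, G = Q + 11.6·(-0.97358, -0.22835) = (-2.5873, 49.492). Then |MG| = |G − M| = 49.560.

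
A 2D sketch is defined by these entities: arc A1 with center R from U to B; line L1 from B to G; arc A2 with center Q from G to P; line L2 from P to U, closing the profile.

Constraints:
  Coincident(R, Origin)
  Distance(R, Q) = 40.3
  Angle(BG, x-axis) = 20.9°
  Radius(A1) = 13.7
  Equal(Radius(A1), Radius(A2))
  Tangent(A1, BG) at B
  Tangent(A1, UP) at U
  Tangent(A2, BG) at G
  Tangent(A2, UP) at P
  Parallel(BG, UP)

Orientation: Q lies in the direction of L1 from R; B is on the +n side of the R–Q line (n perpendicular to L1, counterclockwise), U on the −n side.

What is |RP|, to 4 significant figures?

42.57

Tangency of A1 to both parallel lines with radius 13.7 puts B and U at R ± 13.7·n: B = (-4.887, 12.80), U = (4.887, -12.80). Equal radii place G and P the same way about Q: G = Q + 13.7·n = (32.76, 27.18), P = Q − 13.7·n = (42.54, 1.578). Then |RP| = |P − R| = 42.57.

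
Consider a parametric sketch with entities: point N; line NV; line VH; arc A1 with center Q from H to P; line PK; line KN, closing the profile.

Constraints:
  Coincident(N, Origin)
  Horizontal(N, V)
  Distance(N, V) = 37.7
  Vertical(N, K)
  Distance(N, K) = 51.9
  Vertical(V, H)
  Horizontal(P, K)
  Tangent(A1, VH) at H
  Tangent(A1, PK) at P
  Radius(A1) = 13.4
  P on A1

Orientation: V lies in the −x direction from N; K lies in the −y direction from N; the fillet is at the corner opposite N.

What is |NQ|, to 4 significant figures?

45.53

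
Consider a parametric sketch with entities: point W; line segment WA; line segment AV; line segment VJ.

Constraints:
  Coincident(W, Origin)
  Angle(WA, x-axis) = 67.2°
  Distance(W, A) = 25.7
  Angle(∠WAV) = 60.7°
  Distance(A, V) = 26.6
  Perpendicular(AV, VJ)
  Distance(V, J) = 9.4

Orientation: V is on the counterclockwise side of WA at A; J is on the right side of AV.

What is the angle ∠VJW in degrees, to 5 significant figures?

23.788°

W is at the origin; WA runs at 67.2° with length 25.7, so A = 25.7·(cos 67.2°, sin 67.2°) = (9.9592, 23.692). ∠WAV = 60.7°, so AV runs at 67.2° + (180° − 60.7°) = 186.50° from the x-axis; with |AV| = 26.6, V = A + 26.6·(cos 186.50°, sin 186.50°) = (-16.470, 20.681). The perpendicularity gives VJ at right angles to AV; with |VJ| = 9.4 on the right of AV, J = V + 9.4·(-0.11320, 0.99357) = (-17.534, 30.020). Then cos ∠VJW = JV·JW / (|JV||JW|), giving 23.788°.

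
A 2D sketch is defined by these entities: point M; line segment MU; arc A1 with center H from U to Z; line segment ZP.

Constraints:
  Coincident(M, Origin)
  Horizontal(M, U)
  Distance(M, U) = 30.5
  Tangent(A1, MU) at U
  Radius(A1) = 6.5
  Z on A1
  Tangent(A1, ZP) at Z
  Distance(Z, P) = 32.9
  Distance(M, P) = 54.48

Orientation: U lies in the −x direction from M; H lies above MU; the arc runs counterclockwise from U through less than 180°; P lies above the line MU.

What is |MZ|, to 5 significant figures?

26.189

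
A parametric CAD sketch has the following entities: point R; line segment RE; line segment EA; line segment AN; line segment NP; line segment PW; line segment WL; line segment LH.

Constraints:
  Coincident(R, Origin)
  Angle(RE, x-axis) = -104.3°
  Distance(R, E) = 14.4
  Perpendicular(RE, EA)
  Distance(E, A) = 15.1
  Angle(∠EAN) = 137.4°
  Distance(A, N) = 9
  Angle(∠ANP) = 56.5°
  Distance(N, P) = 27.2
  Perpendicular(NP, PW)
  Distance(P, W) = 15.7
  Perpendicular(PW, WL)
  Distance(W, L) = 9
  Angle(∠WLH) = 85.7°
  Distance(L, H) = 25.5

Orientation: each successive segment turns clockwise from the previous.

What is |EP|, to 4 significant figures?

13.47

R is at the origin; RE runs at -104.3° with length 14.4, so E = (-3.557, -13.95). RE is perpendicular to EA, so EA runs at 165.7°; with |EA| = 15.1, A = (-18.19, -10.22). ∠EAN = 137.4° gives AN at 123.1° from the x-axis; with |AN| = 9.0, N = (-23.10, -2.685). ∠ANP = 56.5° gives NP at -0.4000° from the x-axis; with |NP| = 27.2, P = (4.095, -2.875). Then |EP| = |P − E| = 13.47.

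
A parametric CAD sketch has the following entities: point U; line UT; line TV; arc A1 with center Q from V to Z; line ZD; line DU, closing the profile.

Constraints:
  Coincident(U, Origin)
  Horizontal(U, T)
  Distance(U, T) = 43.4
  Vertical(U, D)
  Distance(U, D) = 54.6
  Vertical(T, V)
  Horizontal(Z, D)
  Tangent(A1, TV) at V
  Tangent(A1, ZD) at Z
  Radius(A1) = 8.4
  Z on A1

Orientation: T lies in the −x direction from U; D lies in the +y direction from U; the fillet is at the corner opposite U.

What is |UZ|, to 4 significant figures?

64.85

U is at the origin; UT is horizontal with |UT| = 43.4 and T on the −x side, so T = (-43.40, 0.000). UD is vertical with |UD| = 54.6 and D on the +y side, so D = (0.000, 54.60). The virtual corner opposite U is at (-43.40, 54.60). A1 meets TV tangentially, so QV is at right angles to TV and A1 meets ZD tangentially, so QZ is at right angles to ZD, with radius 8.4, so the center Q sits 8.4 in from both sides at Q = (-35.00, 46.20). That places the tangent points at V = (-43.40, 46.20) on TV and Z = (-35.00, 54.60) on ZD. Then |UZ| = |Z − U| = 64.85.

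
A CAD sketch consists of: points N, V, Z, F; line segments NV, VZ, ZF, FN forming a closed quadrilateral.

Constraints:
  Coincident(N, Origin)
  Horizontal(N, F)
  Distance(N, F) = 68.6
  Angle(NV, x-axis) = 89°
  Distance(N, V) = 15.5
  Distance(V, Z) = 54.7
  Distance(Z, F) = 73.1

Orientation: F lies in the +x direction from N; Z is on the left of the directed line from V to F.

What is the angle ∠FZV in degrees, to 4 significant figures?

64.63°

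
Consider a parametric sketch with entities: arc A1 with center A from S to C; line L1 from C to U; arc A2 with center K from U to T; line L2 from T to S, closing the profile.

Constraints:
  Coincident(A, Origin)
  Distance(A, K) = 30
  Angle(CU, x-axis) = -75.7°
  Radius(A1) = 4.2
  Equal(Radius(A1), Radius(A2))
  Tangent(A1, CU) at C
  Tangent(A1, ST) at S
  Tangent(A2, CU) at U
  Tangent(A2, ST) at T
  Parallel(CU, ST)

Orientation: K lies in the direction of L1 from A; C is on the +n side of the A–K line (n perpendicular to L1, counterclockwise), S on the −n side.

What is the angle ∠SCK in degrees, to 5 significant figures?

82.030°

The slot axis is L1's direction at -75.7°, so u = (cos -75.7°, sin -75.7°) = (0.24700, -0.96902) and n = (−sin -75.7°, cos -75.7°) = (0.96902, 0.24700). A is at the origin and K lies 30.0 along u from A, so K = 30.0·u = (7.4100, -29.070). Tangency of A1 to both parallel lines with radius 4.2 puts C and S at A ± 4.2·n: C = (4.0699, 1.0374), S = (-4.0699, -1.0374). Then cos ∠SCK = CS·CK / (|CS||CK|), giving 82.030°.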